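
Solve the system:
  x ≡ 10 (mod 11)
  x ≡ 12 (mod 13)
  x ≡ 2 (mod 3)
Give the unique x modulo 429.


Moduli 11, 13, 3 are pairwise coprime; by CRT there is a unique solution modulo M = 11 · 13 · 3 = 429.
Solve pairwise, accumulating the modulus:
  Start with x ≡ 10 (mod 11).
  Combine with x ≡ 12 (mod 13): since gcd(11, 13) = 1, we get a unique residue mod 143.
    Write x = 10 + 11·t and substitute into x ≡ 12 (mod 13): 11·t ≡ 12 − 10 = 2 (mod 13).
    The inverse of 11 mod 13 is 6 (since 11·6 = 66 = 5·13 + 1), so t ≡ 6·2 = 12 ≡ 12 (mod 13).
    Then x = 10 + 11·12 = 142, valid modulo lcm(11, 13) = 143: x ≡ 142 (mod 143).
  Combine with x ≡ 2 (mod 3): since gcd(143, 3) = 1, we get a unique residue mod 429.
    Write x = 142 + 143·t and substitute into x ≡ 2 (mod 3): 143·t ≡ 2 − 142 = -140 (mod 3).
    Reduce coefficients mod 3: 2·t ≡ 1 (mod 3).
    The inverse of 2 mod 3 is 2 (since 2·2 = 4 = 1·3 + 1), so t ≡ 2·1 = 2 ≡ 2 (mod 3).
    Then x = 142 + 143·2 = 428, valid modulo lcm(143, 3) = 429: x ≡ 428 (mod 429).
Verify: 428 mod 11 = 10 ✓, 428 mod 13 = 12 ✓, 428 mod 3 = 2 ✓.

x ≡ 428 (mod 429).


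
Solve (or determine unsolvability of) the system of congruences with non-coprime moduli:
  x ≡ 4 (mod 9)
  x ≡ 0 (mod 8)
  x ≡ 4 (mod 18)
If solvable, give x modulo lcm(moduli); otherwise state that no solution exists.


Moduli 9, 8, 18 are not pairwise coprime, so CRT works modulo lcm(m_i) when all pairwise compatibility conditions hold.
Pairwise compatibility: gcd(m_i, m_j) must divide a_i - a_j for every pair.
Merge one congruence at a time:
  Start: x ≡ 4 (mod 9).
  Combine with x ≡ 0 (mod 8): gcd(9, 8) = 1; 0 - 4 = -4, which IS divisible by 1, so compatible.
    Write x = 4 + 9·t and substitute into x ≡ 0 (mod 8): 9·t ≡ 0 − 4 = -4 (mod 8).
    Reduce coefficients mod 8: 1·t ≡ 4 (mod 8).
    So t ≡ 4 (mod 8).
    Then x = 4 + 9·4 = 40, valid modulo lcm(9, 8) = 72: x ≡ 40 (mod 72).
  Combine with x ≡ 4 (mod 18): gcd(72, 18) = 18; 4 - 40 = -36, which IS divisible by 18, so compatible.
    Write x = 40 + 72·t and substitute into x ≡ 4 (mod 18): 72·t ≡ 4 − 40 = -36 (mod 18).
    Divide the congruence (and modulus) by g = 18: 4·t ≡ -2 (mod 1).
    Modulo 1 every t works; take t = 0.
    Then x = 40 + 72·0 = 40, valid modulo lcm(72, 18) = 72: x ≡ 40 (mod 72).
Verify: 40 mod 9 = 4, 40 mod 8 = 0, 40 mod 18 = 4.

x ≡ 40 (mod 72).


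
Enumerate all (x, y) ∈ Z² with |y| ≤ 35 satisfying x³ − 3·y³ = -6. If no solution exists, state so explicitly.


The equation is x³ - 3y³ = -6. For fixed y, x³ = 3·y³ − 6, so a solution requires the RHS to be a perfect cube.
Strategy: iterate y from -35 to 35, compute RHS = 3·y³ − 6, and check whether it is a (positive or negative) perfect cube.
Check small values of y:
  y = 0: RHS = -6 is not a perfect cube.
  y = 1: RHS = -3 is not a perfect cube.
  y = -1: RHS = -9 is not a perfect cube.
  y = 2: RHS = 18 is not a perfect cube.
  y = -2: RHS = -30 is not a perfect cube.
  y = 3: RHS = 75 is not a perfect cube.
  y = -3: RHS = -87 is not a perfect cube.
Continuing the search up to |y| = 35 finds no solutions either.
No (x, y) in the scanned range satisfies the equation.

No integer solutions with |y| ≤ 35.


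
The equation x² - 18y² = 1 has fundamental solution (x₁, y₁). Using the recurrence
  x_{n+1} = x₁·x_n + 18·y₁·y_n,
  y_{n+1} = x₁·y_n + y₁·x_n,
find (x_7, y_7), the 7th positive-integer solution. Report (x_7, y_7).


Step 1: Find the fundamental solution (x₁, y₁) of x² - 18y² = 1.
  Expand √18 as a continued fraction. a₀ = ⌊√18⌋ = 4; iterate m_{k+1} = d_k·a_k − m_k, d_{k+1} = (18 − m_{k+1}²)/d_k, a_{k+1} = ⌊(a₀ + m_{k+1})/d_{k+1}⌋ (starting m₀ = 0, d₀ = 1), with convergents p_k = a_k·p_{k-1} + p_{k-2}, q_k = a_k·q_{k-1} + q_{k-2} (p₋₁ = 1, q₋₁ = 0):
  k = 0: a₀ = 4; p₀/q₀ = 4/1; p₀² − 18·q₀² = 16 − 18 = -2.
  k = 1: m = 4, d = 2, a = ⌊(4 + 4)/2⌋ = 4; p/q = (4·4 + 1)/(4·1 + 0) = 17/4; p² − 18·q² = 289 − 288 = 1.
  The first convergent with p² − 18·q² = 1 gives the fundamental solution (x₁, y₁) = (17, 4).
Step 2: Apply the recurrence (x_{n+1}, y_{n+1}) = (x₁x_n + 18y₁y_n, x₁y_n + y₁x_n) repeatedly.
  From (x_1, y_1) = (17, 4): x_2 = 17·17 + 18·4·4 = 577; y_2 = 17·4 + 4·17 = 136.
  From (x_2, y_2) = (577, 136): x_3 = 17·577 + 18·4·136 = 19601; y_3 = 17·136 + 4·577 = 4620.
  From (x_3, y_3) = (19601, 4620): x_4 = 17·19601 + 18·4·4620 = 665857; y_4 = 17·4620 + 4·19601 = 156944.
  From (x_4, y_4) = (665857, 156944): x_5 = 17·665857 + 18·4·156944 = 22619537; y_5 = 17·156944 + 4·665857 = 5331476.
  From (x_5, y_5) = (22619537, 5331476): x_6 = 17·22619537 + 18·4·5331476 = 768398401; y_6 = 17·5331476 + 4·22619537 = 181113240.
  From (x_6, y_6) = (768398401, 181113240): x_7 = 17·768398401 + 18·4·181113240 = 26102926097; y_7 = 17·181113240 + 4·768398401 = 6152518684.
Step 3: Verify x_7² - 18·y_7² = 681362750825443653409 - 681362750825443653408 = 1 (should be 1). ✓

(x_1, y_1) = (17, 4); (x_7, y_7) = (26102926097, 6152518684).


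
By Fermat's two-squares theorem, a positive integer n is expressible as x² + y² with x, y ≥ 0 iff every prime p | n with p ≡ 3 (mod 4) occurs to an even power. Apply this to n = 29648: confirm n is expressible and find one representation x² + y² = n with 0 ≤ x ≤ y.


Step 1: Factor n = 29648 = 2^4 · 17 · 109.
Step 2: Check the mod-4 condition on each prime factor: 2 = 2 (special); 17 ≡ 1 (mod 4), exponent 1; 109 ≡ 1 (mod 4), exponent 1.
All primes ≡ 3 (mod 4) appear to even exponent (or don't appear), so by the two-squares theorem n IS expressible as a sum of two squares.
Step 3: Build a representation. Group n = k² · m with k = 4 and m = 17 · 109 = 1853 (a product of primes ≡ 1 (mod 4)); a representation of m scales to one of n via (k·x)² + (k·y)² = k²(x² + y²). Each prime p ≡ 1 (mod 4) is itself a sum of two squares; find a² by testing p − a² for a perfect square:
  17: 17 − 1² = 16 = 4² ⇒ 17 = 1² + 4².
  109: 109 − 1² = 108, 109 − 2² = 105, 109 − 3² = 100 = 10² ⇒ 109 = 3² + 10².
  Combine using the Brahmagupta–Fibonacci identity (a² + b²)(c² + d²) = (ac − bd)² + (ad + bc)² = (ac + bd)² + (ad − bc)²:
  17 · 109 = 1853: from (1² + 4²)(3² + 10²), take (1·3 − 4·10, 1·10 + 4·3) = (3 − 40, 10 + 12) = (-37, 22); dropping signs (only squares matter) gives (37, 22); check 37² + 22² = 1369 + 484 = 1853 ✓.
  Scale by k = 4: (4·37, 4·22) = (148, 88).
Step 4: Order so x ≤ y and verify: 88² + 148² = 7744 + 21904 = 29648 = n. ✓

n = 29648 = 88² + 148² (one valid representation with x ≤ y).


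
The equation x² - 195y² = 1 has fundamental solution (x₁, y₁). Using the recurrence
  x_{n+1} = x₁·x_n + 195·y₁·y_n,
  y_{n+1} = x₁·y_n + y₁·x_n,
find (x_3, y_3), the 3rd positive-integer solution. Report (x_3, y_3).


Step 1: Find the fundamental solution (x₁, y₁) of x² - 195y² = 1.
  Expand √195 as a continued fraction. a₀ = ⌊√195⌋ = 13; iterate m_{k+1} = d_k·a_k − m_k, d_{k+1} = (195 − m_{k+1}²)/d_k, a_{k+1} = ⌊(a₀ + m_{k+1})/d_{k+1}⌋ (starting m₀ = 0, d₀ = 1), with convergents p_k = a_k·p_{k-1} + p_{k-2}, q_k = a_k·q_{k-1} + q_{k-2} (p₋₁ = 1, q₋₁ = 0):
  k = 0: a₀ = 13; p₀/q₀ = 13/1; p₀² − 195·q₀² = 169 − 195 = -26.
  k = 1: m = 13, d = 26, a = ⌊(13 + 13)/26⌋ = 1; p/q = (1·13 + 1)/(1·1 + 0) = 14/1; p² − 195·q² = 196 − 195 = 1.
  The first convergent with p² − 195·q² = 1 gives the fundamental solution (x₁, y₁) = (14, 1).
Step 2: Apply the recurrence (x_{n+1}, y_{n+1}) = (x₁x_n + 195y₁y_n, x₁y_n + y₁x_n) repeatedly.
  From (x_1, y_1) = (14, 1): x_2 = 14·14 + 195·1·1 = 391; y_2 = 14·1 + 1·14 = 28.
  From (x_2, y_2) = (391, 28): x_3 = 14·391 + 195·1·28 = 10934; y_3 = 14·28 + 1·391 = 783.
Step 3: Verify x_3² - 195·y_3² = 119552356 - 119552355 = 1 (should be 1). ✓

(x_1, y_1) = (14, 1); (x_3, y_3) = (10934, 783).


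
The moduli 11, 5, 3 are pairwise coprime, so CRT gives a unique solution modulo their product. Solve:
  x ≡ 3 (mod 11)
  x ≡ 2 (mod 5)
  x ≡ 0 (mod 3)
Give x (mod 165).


Moduli 11, 5, 3 are pairwise coprime; by CRT there is a unique solution modulo M = 11 · 5 · 3 = 165.
Solve pairwise, accumulating the modulus:
  Start with x ≡ 3 (mod 11).
  Combine with x ≡ 2 (mod 5): since gcd(11, 5) = 1, we get a unique residue mod 55.
    Write x = 3 + 11·t and substitute into x ≡ 2 (mod 5): 11·t ≡ 2 − 3 = -1 (mod 5).
    Reduce coefficients mod 5: 1·t ≡ 4 (mod 5).
    So t ≡ 4 (mod 5).
    Then x = 3 + 11·4 = 47, valid modulo lcm(11, 5) = 55: x ≡ 47 (mod 55).
  Combine with x ≡ 0 (mod 3): since gcd(55, 3) = 1, we get a unique residue mod 165.
    Write x = 47 + 55·t and substitute into x ≡ 0 (mod 3): 55·t ≡ 0 − 47 = -47 (mod 3).
    Reduce coefficients mod 3: 1·t ≡ 1 (mod 3).
    So t ≡ 1 (mod 3).
    Then x = 47 + 55·1 = 102, valid modulo lcm(55, 3) = 165: x ≡ 102 (mod 165).
Verify: 102 mod 11 = 3 ✓, 102 mod 5 = 2 ✓, 102 mod 3 = 0 ✓.

x ≡ 102 (mod 165).


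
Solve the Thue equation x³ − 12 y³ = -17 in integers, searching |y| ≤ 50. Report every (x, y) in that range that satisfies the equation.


The equation is x³ - 12y³ = -17. For fixed y, x³ = 12·y³ − 17, so a solution requires the RHS to be a perfect cube.
Strategy: iterate y from -50 to 50, compute RHS = 12·y³ − 17, and check whether it is a (positive or negative) perfect cube.
Check small values of y:
  y = 0: RHS = -17 is not a perfect cube.
  y = 1: RHS = -5 is not a perfect cube.
  y = -1: RHS = -29 is not a perfect cube.
  y = 2: RHS = 79 is not a perfect cube.
  y = -2: RHS = -113 is not a perfect cube.
  y = 3: RHS = 307 is not a perfect cube.
  y = -3: RHS = -341 is not a perfect cube.
Continuing the search up to |y| = 50 finds no solutions either.
No (x, y) in the scanned range satisfies the equation.

No integer solutions with |y| ≤ 50.


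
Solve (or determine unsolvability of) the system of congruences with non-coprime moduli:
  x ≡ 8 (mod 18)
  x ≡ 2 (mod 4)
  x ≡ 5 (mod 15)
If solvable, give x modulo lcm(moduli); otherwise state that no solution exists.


Moduli 18, 4, 15 are not pairwise coprime, so CRT works modulo lcm(m_i) when all pairwise compatibility conditions hold.
Pairwise compatibility: gcd(m_i, m_j) must divide a_i - a_j for every pair.
Merge one congruence at a time:
  Start: x ≡ 8 (mod 18).
  Combine with x ≡ 2 (mod 4): gcd(18, 4) = 2; 2 - 8 = -6, which IS divisible by 2, so compatible.
    Write x = 8 + 18·t and substitute into x ≡ 2 (mod 4): 18·t ≡ 2 − 8 = -6 (mod 4).
    Divide the congruence (and modulus) by g = 2: 9·t ≡ -3 (mod 2).
    Reduce coefficients mod 2: 1·t ≡ 1 (mod 2).
    So t ≡ 1 (mod 2).
    Then x = 8 + 18·1 = 26, valid modulo lcm(18, 4) = 36: x ≡ 26 (mod 36).
  Combine with x ≡ 5 (mod 15): gcd(36, 15) = 3; 5 - 26 = -21, which IS divisible by 3, so compatible.
    Write x = 26 + 36·t and substitute into x ≡ 5 (mod 15): 36·t ≡ 5 − 26 = -21 (mod 15).
    Divide the congruence (and modulus) by g = 3: 12·t ≡ -7 (mod 5).
    Reduce coefficients mod 5: 2·t ≡ 3 (mod 5).
    The inverse of 2 mod 5 is 3 (since 2·3 = 6 = 1·5 + 1), so t ≡ 3·3 = 9 ≡ 4 (mod 5).
    Then x = 26 + 36·4 = 170, valid modulo lcm(36, 15) = 180: x ≡ 170 (mod 180).
Verify: 170 mod 18 = 8, 170 mod 4 = 2, 170 mod 15 = 5.

x ≡ 170 (mod 180).


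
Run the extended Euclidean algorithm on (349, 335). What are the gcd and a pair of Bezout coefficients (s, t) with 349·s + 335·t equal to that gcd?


Euclidean algorithm on (349, 335) — divide until remainder is 0:
  349 = 1 · 335 + 14
  335 = 23 · 14 + 13
  14 = 1 · 13 + 1
  13 = 13 · 1 + 0
gcd(349, 335) = 1.
Track Bezout coefficients alongside the remainders: start with r₀ = 349 = a·1 + b·0 (s = 1, t = 0) and r₁ = 335 = a·0 + b·1 (s = 0, t = 1); each new remainder r_{k+1} = r_{k-1} − q_k·r_k inherits s_{k+1} = s_{k-1} − q_k·s_k, t_{k+1} = t_{k-1} − q_k·t_k, so r_k = a·s_k + b·t_k at every step:
  q = 1: r = 14, s = 1 − 1·0 = 1, t = 0 − 1·1 = -1  (check: 349·1 + 335·(-1) = 14)
  q = 23: r = 13, s = 0 − 23·1 = -23, t = 1 − 23·(-1) = 24  (check: 349·(-23) + 335·24 = 13)
  q = 1: r = 1, s = 1 − 1·(-23) = 24, t = -1 − 1·24 = -25  (check: 349·24 + 335·(-25) = 1)
The row with r = 1 (the gcd) gives the Bezout coefficients s = 24, t = -25.
Result: 349 · (24) + 335 · (-25) = 1.

gcd(349, 335) = 1; s = 24, t = -25 (check: 349·24 + 335·(-25) = 1).


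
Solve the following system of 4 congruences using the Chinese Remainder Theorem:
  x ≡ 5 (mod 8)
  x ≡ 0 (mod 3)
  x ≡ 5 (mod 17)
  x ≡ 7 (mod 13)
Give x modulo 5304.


Product of moduli M = 8 · 3 · 17 · 13 = 5304.
Merge one congruence at a time:
  Start: x ≡ 5 (mod 8).
  Combine with x ≡ 0 (mod 3); new modulus lcm = 24.
    Write x = 5 + 8·t and substitute into x ≡ 0 (mod 3): 8·t ≡ 0 − 5 = -5 (mod 3).
    Reduce coefficients mod 3: 2·t ≡ 1 (mod 3).
    The inverse of 2 mod 3 is 2 (since 2·2 = 4 = 1·3 + 1), so t ≡ 2·1 = 2 ≡ 2 (mod 3).
    Then x = 5 + 8·2 = 21, valid modulo lcm(8, 3) = 24: x ≡ 21 (mod 24).
  Combine with x ≡ 5 (mod 17); new modulus lcm = 408.
    Write x = 21 + 24·t and substitute into x ≡ 5 (mod 17): 24·t ≡ 5 − 21 = -16 (mod 17).
    Reduce coefficients mod 17: 7·t ≡ 1 (mod 17).
    The inverse of 7 mod 17 is 5 (since 7·5 = 35 = 2·17 + 1), so t ≡ 5·1 = 5 ≡ 5 (mod 17).
    Then x = 21 + 24·5 = 141, valid modulo lcm(24, 17) = 408: x ≡ 141 (mod 408).
  Combine with x ≡ 7 (mod 13); new modulus lcm = 5304.
    Write x = 141 + 408·t and substitute into x ≡ 7 (mod 13): 408·t ≡ 7 − 141 = -134 (mod 13).
    Reduce coefficients mod 13: 5·t ≡ 9 (mod 13).
    The inverse of 5 mod 13 is 8 (since 5·8 = 40 = 3·13 + 1), so t ≡ 8·9 = 72 ≡ 7 (mod 13).
    Then x = 141 + 408·7 = 2997, valid modulo lcm(408, 13) = 5304: x ≡ 2997 (mod 5304).
Verify against each original: 2997 mod 8 = 5, 2997 mod 3 = 0, 2997 mod 17 = 5, 2997 mod 13 = 7.

x ≡ 2997 (mod 5304).


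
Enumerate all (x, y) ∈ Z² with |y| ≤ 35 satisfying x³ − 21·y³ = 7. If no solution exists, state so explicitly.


The equation is x³ - 21y³ = 7. For fixed y, x³ = 21·y³ + 7, so a solution requires the RHS to be a perfect cube.
Strategy: iterate y from -35 to 35, compute RHS = 21·y³ + 7, and check whether it is a (positive or negative) perfect cube.
Check small values of y:
  y = 0: RHS = 7 is not a perfect cube.
  y = 1: RHS = 28 is not a perfect cube.
  y = -1: RHS = -14 is not a perfect cube.
  y = 2: RHS = 175 is not a perfect cube.
  y = -2: RHS = -161 is not a perfect cube.
  y = 3: RHS = 574 is not a perfect cube.
  y = -3: RHS = -560 is not a perfect cube.
Continuing the search up to |y| = 35 finds no solutions either.
No (x, y) in the scanned range satisfies the equation.

No integer solutions with |y| ≤ 35.


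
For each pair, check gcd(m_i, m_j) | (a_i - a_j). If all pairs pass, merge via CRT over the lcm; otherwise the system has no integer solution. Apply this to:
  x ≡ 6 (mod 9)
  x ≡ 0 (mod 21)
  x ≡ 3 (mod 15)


Moduli 9, 21, 15 are not pairwise coprime, so CRT works modulo lcm(m_i) when all pairwise compatibility conditions hold.
Pairwise compatibility: gcd(m_i, m_j) must divide a_i - a_j for every pair.
Merge one congruence at a time:
  Start: x ≡ 6 (mod 9).
  Combine with x ≡ 0 (mod 21): gcd(9, 21) = 3; 0 - 6 = -6, which IS divisible by 3, so compatible.
    Write x = 6 + 9·t and substitute into x ≡ 0 (mod 21): 9·t ≡ 0 − 6 = -6 (mod 21).
    Divide the congruence (and modulus) by g = 3: 3·t ≡ -2 (mod 7).
    Reduce coefficients mod 7: 3·t ≡ 5 (mod 7).
    The inverse of 3 mod 7 is 5 (since 3·5 = 15 = 2·7 + 1), so t ≡ 5·5 = 25 ≡ 4 (mod 7).
    Then x = 6 + 9·4 = 42, valid modulo lcm(9, 21) = 63: x ≡ 42 (mod 63).
  Combine with x ≡ 3 (mod 15): gcd(63, 15) = 3; 3 - 42 = -39, which IS divisible by 3, so compatible.
    Write x = 42 + 63·t and substitute into x ≡ 3 (mod 15): 63·t ≡ 3 − 42 = -39 (mod 15).
    Divide the congruence (and modulus) by g = 3: 21·t ≡ -13 (mod 5).
    Reduce coefficients mod 5: 1·t ≡ 2 (mod 5).
    So t ≡ 2 (mod 5).
    Then x = 42 + 63·2 = 168, valid modulo lcm(63, 15) = 315: x ≡ 168 (mod 315).
Verify: 168 mod 9 = 6, 168 mod 21 = 0, 168 mod 15 = 3.

x ≡ 168 (mod 315).


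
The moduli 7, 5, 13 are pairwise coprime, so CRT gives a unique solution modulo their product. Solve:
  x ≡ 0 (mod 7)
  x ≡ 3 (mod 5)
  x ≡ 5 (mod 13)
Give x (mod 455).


Moduli 7, 5, 13 are pairwise coprime; by CRT there is a unique solution modulo M = 7 · 5 · 13 = 455.
Solve pairwise, accumulating the modulus:
  Start with x ≡ 0 (mod 7).
  Combine with x ≡ 3 (mod 5): since gcd(7, 5) = 1, we get a unique residue mod 35.
    Write x = 0 + 7·t and substitute into x ≡ 3 (mod 5): 7·t ≡ 3 − 0 = 3 (mod 5).
    Reduce coefficients mod 5: 2·t ≡ 3 (mod 5).
    The inverse of 2 mod 5 is 3 (since 2·3 = 6 = 1·5 + 1), so t ≡ 3·3 = 9 ≡ 4 (mod 5).
    Then x = 0 + 7·4 = 28, valid modulo lcm(7, 5) = 35: x ≡ 28 (mod 35).
  Combine with x ≡ 5 (mod 13): since gcd(35, 13) = 1, we get a unique residue mod 455.
    Write x = 28 + 35·t and substitute into x ≡ 5 (mod 13): 35·t ≡ 5 − 28 = -23 (mod 13).
    Reduce coefficients mod 13: 9·t ≡ 3 (mod 13).
    The inverse of 9 mod 13 is 3 (since 9·3 = 27 = 2·13 + 1), so t ≡ 3·3 = 9 ≡ 9 (mod 13).
    Then x = 28 + 35·9 = 343, valid modulo lcm(35, 13) = 455: x ≡ 343 (mod 455).
Verify: 343 mod 7 = 0 ✓, 343 mod 5 = 3 ✓, 343 mod 13 = 5 ✓.

x ≡ 343 (mod 455).


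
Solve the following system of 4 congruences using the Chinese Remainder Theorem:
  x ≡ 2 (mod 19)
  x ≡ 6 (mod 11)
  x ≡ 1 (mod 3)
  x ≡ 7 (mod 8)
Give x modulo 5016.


Product of moduli M = 19 · 11 · 3 · 8 = 5016.
Merge one congruence at a time:
  Start: x ≡ 2 (mod 19).
  Combine with x ≡ 6 (mod 11); new modulus lcm = 209.
    Write x = 2 + 19·t and substitute into x ≡ 6 (mod 11): 19·t ≡ 6 − 2 = 4 (mod 11).
    Reduce coefficients mod 11: 8·t ≡ 4 (mod 11).
    The inverse of 8 mod 11 is 7 (since 8·7 = 56 = 5·11 + 1), so t ≡ 7·4 = 28 ≡ 6 (mod 11).
    Then x = 2 + 19·6 = 116, valid modulo lcm(19, 11) = 209: x ≡ 116 (mod 209).
  Combine with x ≡ 1 (mod 3); new modulus lcm = 627.
    Write x = 116 + 209·t and substitute into x ≡ 1 (mod 3): 209·t ≡ 1 − 116 = -115 (mod 3).
    Reduce coefficients mod 3: 2·t ≡ 2 (mod 3).
    The inverse of 2 mod 3 is 2 (since 2·2 = 4 = 1·3 + 1), so t ≡ 2·2 = 4 ≡ 1 (mod 3).
    Then x = 116 + 209·1 = 325, valid modulo lcm(209, 3) = 627: x ≡ 325 (mod 627).
  Combine with x ≡ 7 (mod 8); new modulus lcm = 5016.
    Write x = 325 + 627·t and substitute into x ≡ 7 (mod 8): 627·t ≡ 7 − 325 = -318 (mod 8).
    Reduce coefficients mod 8: 3·t ≡ 2 (mod 8).
    The inverse of 3 mod 8 is 3 (since 3·3 = 9 = 1·8 + 1), so t ≡ 3·2 = 6 ≡ 6 (mod 8).
    Then x = 325 + 627·6 = 4087, valid modulo lcm(627, 8) = 5016: x ≡ 4087 (mod 5016).
Verify against each original: 4087 mod 19 = 2, 4087 mod 11 = 6, 4087 mod 3 = 1, 4087 mod 8 = 7.

x ≡ 4087 (mod 5016).


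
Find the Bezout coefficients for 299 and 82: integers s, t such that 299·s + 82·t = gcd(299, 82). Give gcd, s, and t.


Euclidean algorithm on (299, 82) — divide until remainder is 0:
  299 = 3 · 82 + 53
  82 = 1 · 53 + 29
  53 = 1 · 29 + 24
  29 = 1 · 24 + 5
  24 = 4 · 5 + 4
  5 = 1 · 4 + 1
  4 = 4 · 1 + 0
gcd(299, 82) = 1.
Track Bezout coefficients alongside the remainders: start with r₀ = 299 = a·1 + b·0 (s = 1, t = 0) and r₁ = 82 = a·0 + b·1 (s = 0, t = 1); each new remainder r_{k+1} = r_{k-1} − q_k·r_k inherits s_{k+1} = s_{k-1} − q_k·s_k, t_{k+1} = t_{k-1} − q_k·t_k, so r_k = a·s_k + b·t_k at every step:
  q = 3: r = 53, s = 1 − 3·0 = 1, t = 0 − 3·1 = -3  (check: 299·1 + 82·(-3) = 53)
  q = 1: r = 29, s = 0 − 1·1 = -1, t = 1 − 1·(-3) = 4  (check: 299·(-1) + 82·4 = 29)
  q = 1: r = 24, s = 1 − 1·(-1) = 2, t = -3 − 1·4 = -7  (check: 299·2 + 82·(-7) = 24)
  q = 1: r = 5, s = -1 − 1·2 = -3, t = 4 − 1·(-7) = 11  (check: 299·(-3) + 82·11 = 5)
  q = 4: r = 4, s = 2 − 4·(-3) = 14, t = -7 − 4·11 = -51  (check: 299·14 + 82·(-51) = 4)
  q = 1: r = 1, s = -3 − 1·14 = -17, t = 11 − 1·(-51) = 62  (check: 299·(-17) + 82·62 = 1)
The row with r = 1 (the gcd) gives the Bezout coefficients s = -17, t = 62.
Result: 299 · (-17) + 82 · (62) = 1.

gcd(299, 82) = 1; s = -17, t = 62 (check: 299·(-17) + 82·62 = 1).


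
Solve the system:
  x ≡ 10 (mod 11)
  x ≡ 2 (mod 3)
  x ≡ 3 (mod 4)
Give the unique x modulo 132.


Moduli 11, 3, 4 are pairwise coprime; by CRT there is a unique solution modulo M = 11 · 3 · 4 = 132.
Solve pairwise, accumulating the modulus:
  Start with x ≡ 10 (mod 11).
  Combine with x ≡ 2 (mod 3): since gcd(11, 3) = 1, we get a unique residue mod 33.
    Write x = 10 + 11·t and substitute into x ≡ 2 (mod 3): 11·t ≡ 2 − 10 = -8 (mod 3).
    Reduce coefficients mod 3: 2·t ≡ 1 (mod 3).
    The inverse of 2 mod 3 is 2 (since 2·2 = 4 = 1·3 + 1), so t ≡ 2·1 = 2 ≡ 2 (mod 3).
    Then x = 10 + 11·2 = 32, valid modulo lcm(11, 3) = 33: x ≡ 32 (mod 33).
  Combine with x ≡ 3 (mod 4): since gcd(33, 4) = 1, we get a unique residue mod 132.
    Write x = 32 + 33·t and substitute into x ≡ 3 (mod 4): 33·t ≡ 3 − 32 = -29 (mod 4).
    Reduce coefficients mod 4: 1·t ≡ 3 (mod 4).
    So t ≡ 3 (mod 4).
    Then x = 32 + 33·3 = 131, valid modulo lcm(33, 4) = 132: x ≡ 131 (mod 132).
Verify: 131 mod 11 = 10 ✓, 131 mod 3 = 2 ✓, 131 mod 4 = 3 ✓.

x ≡ 131 (mod 132).


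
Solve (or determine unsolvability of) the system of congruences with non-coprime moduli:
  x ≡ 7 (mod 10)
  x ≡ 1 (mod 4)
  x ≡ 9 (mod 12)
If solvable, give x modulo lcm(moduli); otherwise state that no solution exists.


Moduli 10, 4, 12 are not pairwise coprime, so CRT works modulo lcm(m_i) when all pairwise compatibility conditions hold.
Pairwise compatibility: gcd(m_i, m_j) must divide a_i - a_j for every pair.
Merge one congruence at a time:
  Start: x ≡ 7 (mod 10).
  Combine with x ≡ 1 (mod 4): gcd(10, 4) = 2; 1 - 7 = -6, which IS divisible by 2, so compatible.
    Write x = 7 + 10·t and substitute into x ≡ 1 (mod 4): 10·t ≡ 1 − 7 = -6 (mod 4).
    Divide the congruence (and modulus) by g = 2: 5·t ≡ -3 (mod 2).
    Reduce coefficients mod 2: 1·t ≡ 1 (mod 2).
    So t ≡ 1 (mod 2).
    Then x = 7 + 10·1 = 17, valid modulo lcm(10, 4) = 20: x ≡ 17 (mod 20).
  Combine with x ≡ 9 (mod 12): gcd(20, 12) = 4; 9 - 17 = -8, which IS divisible by 4, so compatible.
    Write x = 17 + 20·t and substitute into x ≡ 9 (mod 12): 20·t ≡ 9 − 17 = -8 (mod 12).
    Divide the congruence (and modulus) by g = 4: 5·t ≡ -2 (mod 3).
    Reduce coefficients mod 3: 2·t ≡ 1 (mod 3).
    The inverse of 2 mod 3 is 2 (since 2·2 = 4 = 1·3 + 1), so t ≡ 2·1 = 2 ≡ 2 (mod 3).
    Then x = 17 + 20·2 = 57, valid modulo lcm(20, 12) = 60: x ≡ 57 (mod 60).
Verify: 57 mod 10 = 7, 57 mod 4 = 1, 57 mod 12 = 9.

x ≡ 57 (mod 60).


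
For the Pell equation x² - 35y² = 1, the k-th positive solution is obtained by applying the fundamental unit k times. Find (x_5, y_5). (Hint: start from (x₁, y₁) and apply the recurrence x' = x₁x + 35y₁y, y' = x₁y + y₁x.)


Step 1: Find the fundamental solution (x₁, y₁) of x² - 35y² = 1.
  Expand √35 as a continued fraction. a₀ = ⌊√35⌋ = 5; iterate m_{k+1} = d_k·a_k − m_k, d_{k+1} = (35 − m_{k+1}²)/d_k, a_{k+1} = ⌊(a₀ + m_{k+1})/d_{k+1}⌋ (starting m₀ = 0, d₀ = 1), with convergents p_k = a_k·p_{k-1} + p_{k-2}, q_k = a_k·q_{k-1} + q_{k-2} (p₋₁ = 1, q₋₁ = 0):
  k = 0: a₀ = 5; p₀/q₀ = 5/1; p₀² − 35·q₀² = 25 − 35 = -10.
  k = 1: m = 5, d = 10, a = ⌊(5 + 5)/10⌋ = 1; p/q = (1·5 + 1)/(1·1 + 0) = 6/1; p² − 35·q² = 36 − 35 = 1.
  The first convergent with p² − 35·q² = 1 gives the fundamental solution (x₁, y₁) = (6, 1).
Step 2: Apply the recurrence (x_{n+1}, y_{n+1}) = (x₁x_n + 35y₁y_n, x₁y_n + y₁x_n) repeatedly.
  From (x_1, y_1) = (6, 1): x_2 = 6·6 + 35·1·1 = 71; y_2 = 6·1 + 1·6 = 12.
  From (x_2, y_2) = (71, 12): x_3 = 6·71 + 35·1·12 = 846; y_3 = 6·12 + 1·71 = 143.
  From (x_3, y_3) = (846, 143): x_4 = 6·846 + 35·1·143 = 10081; y_4 = 6·143 + 1·846 = 1704.
  From (x_4, y_4) = (10081, 1704): x_5 = 6·10081 + 35·1·1704 = 120126; y_5 = 6·1704 + 1·10081 = 20305.
Step 3: Verify x_5² - 35·y_5² = 14430255876 - 14430255875 = 1 (should be 1). ✓

(x_1, y_1) = (6, 1); (x_5, y_5) = (120126, 20305).


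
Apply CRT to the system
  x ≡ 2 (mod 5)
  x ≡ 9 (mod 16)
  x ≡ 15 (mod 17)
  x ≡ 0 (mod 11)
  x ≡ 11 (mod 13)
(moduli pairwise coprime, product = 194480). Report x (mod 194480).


Product of moduli M = 5 · 16 · 17 · 11 · 13 = 194480.
Merge one congruence at a time:
  Start: x ≡ 2 (mod 5).
  Combine with x ≡ 9 (mod 16); new modulus lcm = 80.
    Write x = 2 + 5·t and substitute into x ≡ 9 (mod 16): 5·t ≡ 9 − 2 = 7 (mod 16).
    The inverse of 5 mod 16 is 13 (since 5·13 = 65 = 4·16 + 1), so t ≡ 13·7 = 91 ≡ 11 (mod 16).
    Then x = 2 + 5·11 = 57, valid modulo lcm(5, 16) = 80: x ≡ 57 (mod 80).
  Combine with x ≡ 15 (mod 17); new modulus lcm = 1360.
    Write x = 57 + 80·t and substitute into x ≡ 15 (mod 17): 80·t ≡ 15 − 57 = -42 (mod 17).
    Reduce coefficients mod 17: 12·t ≡ 9 (mod 17).
    The inverse of 12 mod 17 is 10 (since 12·10 = 120 = 7·17 + 1), so t ≡ 10·9 = 90 ≡ 5 (mod 17).
    Then x = 57 + 80·5 = 457, valid modulo lcm(80, 17) = 1360: x ≡ 457 (mod 1360).
  Combine with x ≡ 0 (mod 11); new modulus lcm = 14960.
    Write x = 457 + 1360·t and substitute into x ≡ 0 (mod 11): 1360·t ≡ 0 − 457 = -457 (mod 11).
    Reduce coefficients mod 11: 7·t ≡ 5 (mod 11).
    The inverse of 7 mod 11 is 8 (since 7·8 = 56 = 5·11 + 1), so t ≡ 8·5 = 40 ≡ 7 (mod 11).
    Then x = 457 + 1360·7 = 9977, valid modulo lcm(1360, 11) = 14960: x ≡ 9977 (mod 14960).
  Combine with x ≡ 11 (mod 13); new modulus lcm = 194480.
    Write x = 9977 + 14960·t and substitute into x ≡ 11 (mod 13): 14960·t ≡ 11 − 9977 = -9966 (mod 13).
    Reduce coefficients mod 13: 10·t ≡ 5 (mod 13).
    The inverse of 10 mod 13 is 4 (since 10·4 = 40 = 3·13 + 1), so t ≡ 4·5 = 20 ≡ 7 (mod 13).
    Then x = 9977 + 14960·7 = 114697, valid modulo lcm(14960, 13) = 194480: x ≡ 114697 (mod 194480).
Verify against each original: 114697 mod 5 = 2, 114697 mod 16 = 9, 114697 mod 17 = 15, 114697 mod 11 = 0, 114697 mod 13 = 11.

x ≡ 114697 (mod 194480).


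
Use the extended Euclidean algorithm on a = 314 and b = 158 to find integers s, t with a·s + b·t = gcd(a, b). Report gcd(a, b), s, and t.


Euclidean algorithm on (314, 158) — divide until remainder is 0:
  314 = 1 · 158 + 156
  158 = 1 · 156 + 2
  156 = 78 · 2 + 0
gcd(314, 158) = 2.
Track Bezout coefficients alongside the remainders: start with r₀ = 314 = a·1 + b·0 (s = 1, t = 0) and r₁ = 158 = a·0 + b·1 (s = 0, t = 1); each new remainder r_{k+1} = r_{k-1} − q_k·r_k inherits s_{k+1} = s_{k-1} − q_k·s_k, t_{k+1} = t_{k-1} − q_k·t_k, so r_k = a·s_k + b·t_k at every step:
  q = 1: r = 156, s = 1 − 1·0 = 1, t = 0 − 1·1 = -1  (check: 314·1 + 158·(-1) = 156)
  q = 1: r = 2, s = 0 − 1·1 = -1, t = 1 − 1·(-1) = 2  (check: 314·(-1) + 158·2 = 2)
The row with r = 2 (the gcd) gives the Bezout coefficients s = -1, t = 2.
Result: 314 · (-1) + 158 · (2) = 2.

gcd(314, 158) = 2; s = -1, t = 2 (check: 314·(-1) + 158·2 = 2).


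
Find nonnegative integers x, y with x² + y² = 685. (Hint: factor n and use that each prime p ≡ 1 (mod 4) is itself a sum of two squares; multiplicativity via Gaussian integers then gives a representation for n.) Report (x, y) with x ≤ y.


Step 1: Factor n = 685 = 5 · 137.
Step 2: Check the mod-4 condition on each prime factor: 5 ≡ 1 (mod 4), exponent 1; 137 ≡ 1 (mod 4), exponent 1.
All primes ≡ 3 (mod 4) appear to even exponent (or don't appear), so by the two-squares theorem n IS expressible as a sum of two squares.
Step 3: Build a representation. Here n = 5 · 137 is a product of primes ≡ 1 (mod 4). Each prime p ≡ 1 (mod 4) is itself a sum of two squares; find a² by testing p − a² for a perfect square:
  5: 5 − 1² = 4 = 2² ⇒ 5 = 1² + 2².
  137: 137 − 1² = 136, 137 − 2² = 133, 137 − 3² = 128, 137 − 4² = 121 = 11² ⇒ 137 = 4² + 11².
  Combine using the Brahmagupta–Fibonacci identity (a² + b²)(c² + d²) = (ac − bd)² + (ad + bc)² = (ac + bd)² + (ad − bc)²:
  5 · 137 = 685: from (1² + 2²)(4² + 11²), take (1·4 − 2·11, 1·11 + 2·4) = (4 − 22, 11 + 8) = (-18, 19); dropping signs (only squares matter) gives (18, 19); check 18² + 19² = 324 + 361 = 685 ✓.
Step 4: Order so x ≤ y and verify: 18² + 19² = 324 + 361 = 685 = n. ✓

n = 685 = 18² + 19² (one valid representation with x ≤ y).


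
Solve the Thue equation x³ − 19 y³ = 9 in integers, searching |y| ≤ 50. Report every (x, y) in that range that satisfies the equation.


The equation is x³ - 19y³ = 9. For fixed y, x³ = 19·y³ + 9, so a solution requires the RHS to be a perfect cube.
Strategy: iterate y from -50 to 50, compute RHS = 19·y³ + 9, and check whether it is a (positive or negative) perfect cube.
Check small values of y:
  y = 0: RHS = 9 is not a perfect cube.
  y = 1: RHS = 28 is not a perfect cube.
  y = -1: RHS = -10 is not a perfect cube.
  y = 2: RHS = 161 is not a perfect cube.
  y = -2: RHS = -143 is not a perfect cube.
  y = 3: RHS = 522 is not a perfect cube.
  y = -3: RHS = -504 is not a perfect cube.
Continuing the search up to |y| = 50 finds no solutions either.
No (x, y) in the scanned range satisfies the equation.

No integer solutions with |y| ≤ 50.


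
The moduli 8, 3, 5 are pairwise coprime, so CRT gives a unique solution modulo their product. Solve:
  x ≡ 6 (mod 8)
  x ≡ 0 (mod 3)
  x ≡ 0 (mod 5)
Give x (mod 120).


Moduli 8, 3, 5 are pairwise coprime; by CRT there is a unique solution modulo M = 8 · 3 · 5 = 120.
Solve pairwise, accumulating the modulus:
  Start with x ≡ 6 (mod 8).
  Combine with x ≡ 0 (mod 3): since gcd(8, 3) = 1, we get a unique residue mod 24.
    Write x = 6 + 8·t and substitute into x ≡ 0 (mod 3): 8·t ≡ 0 − 6 = -6 (mod 3).
    Reduce coefficients mod 3: 2·t ≡ 0 (mod 3).
    The inverse of 2 mod 3 is 2 (since 2·2 = 4 = 1·3 + 1), so t ≡ 2·0 = 0 ≡ 0 (mod 3).
    Then x = 6 + 8·0 = 6, valid modulo lcm(8, 3) = 24: x ≡ 6 (mod 24).
  Combine with x ≡ 0 (mod 5): since gcd(24, 5) = 1, we get a unique residue mod 120.
    Write x = 6 + 24·t and substitute into x ≡ 0 (mod 5): 24·t ≡ 0 − 6 = -6 (mod 5).
    Reduce coefficients mod 5: 4·t ≡ 4 (mod 5).
    The inverse of 4 mod 5 is 4 (since 4·4 = 16 = 3·5 + 1), so t ≡ 4·4 = 16 ≡ 1 (mod 5).
    Then x = 6 + 24·1 = 30, valid modulo lcm(24, 5) = 120: x ≡ 30 (mod 120).
Verify: 30 mod 8 = 6 ✓, 30 mod 3 = 0 ✓, 30 mod 5 = 0 ✓.

x ≡ 30 (mod 120).


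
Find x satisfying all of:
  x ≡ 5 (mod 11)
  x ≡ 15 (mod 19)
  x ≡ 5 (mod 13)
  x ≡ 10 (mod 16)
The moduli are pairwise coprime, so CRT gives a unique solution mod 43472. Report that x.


Product of moduli M = 11 · 19 · 13 · 16 = 43472.
Merge one congruence at a time:
  Start: x ≡ 5 (mod 11).
  Combine with x ≡ 15 (mod 19); new modulus lcm = 209.
    Write x = 5 + 11·t and substitute into x ≡ 15 (mod 19): 11·t ≡ 15 − 5 = 10 (mod 19).
    The inverse of 11 mod 19 is 7 (since 11·7 = 77 = 4·19 + 1), so t ≡ 7·10 = 70 ≡ 13 (mod 19).
    Then x = 5 + 11·13 = 148, valid modulo lcm(11, 19) = 209: x ≡ 148 (mod 209).
  Combine with x ≡ 5 (mod 13); new modulus lcm = 2717.
    Write x = 148 + 209·t and substitute into x ≡ 5 (mod 13): 209·t ≡ 5 − 148 = -143 (mod 13).
    Reduce coefficients mod 13: 1·t ≡ 0 (mod 13).
    So t ≡ 0 (mod 13).
    Then x = 148 + 209·0 = 148, valid modulo lcm(209, 13) = 2717: x ≡ 148 (mod 2717).
  Combine with x ≡ 10 (mod 16); new modulus lcm = 43472.
    Write x = 148 + 2717·t and substitute into x ≡ 10 (mod 16): 2717·t ≡ 10 − 148 = -138 (mod 16).
    Reduce coefficients mod 16: 13·t ≡ 6 (mod 16).
    The inverse of 13 mod 16 is 5 (since 13·5 = 65 = 4·16 + 1), so t ≡ 5·6 = 30 ≡ 14 (mod 16).
    Then x = 148 + 2717·14 = 38186, valid modulo lcm(2717, 16) = 43472: x ≡ 38186 (mod 43472).
Verify against each original: 38186 mod 11 = 5, 38186 mod 19 = 15, 38186 mod 13 = 5, 38186 mod 16 = 10.

x ≡ 38186 (mod 43472).


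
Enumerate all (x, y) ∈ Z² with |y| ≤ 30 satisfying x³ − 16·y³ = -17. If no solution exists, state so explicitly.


The equation is x³ - 16y³ = -17. For fixed y, x³ = 16·y³ − 17, so a solution requires the RHS to be a perfect cube.
Strategy: iterate y from -30 to 30, compute RHS = 16·y³ − 17, and check whether it is a (positive or negative) perfect cube.
Check small values of y:
  y = 0: RHS = -17 is not a perfect cube.
  y = 1: RHS = -1 = (-1)³ ⇒ x = -1 works.
  y = -1: RHS = -33 is not a perfect cube.
  y = 2: RHS = 111 is not a perfect cube.
  y = -2: RHS = -145 is not a perfect cube.
  y = 3: RHS = 415 is not a perfect cube.
  y = -3: RHS = -449 is not a perfect cube.
Continuing the search up to |y| = 30 finds no further solutions beyond those listed.
Collected solutions: (-1, 1).

Solutions (with |y| ≤ 30): (-1, 1).


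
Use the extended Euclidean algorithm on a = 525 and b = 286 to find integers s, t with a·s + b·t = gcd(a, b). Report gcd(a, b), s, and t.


Euclidean algorithm on (525, 286) — divide until remainder is 0:
  525 = 1 · 286 + 239
  286 = 1 · 239 + 47
  239 = 5 · 47 + 4
  47 = 11 · 4 + 3
  4 = 1 · 3 + 1
  3 = 3 · 1 + 0
gcd(525, 286) = 1.
Track Bezout coefficients alongside the remainders: start with r₀ = 525 = a·1 + b·0 (s = 1, t = 0) and r₁ = 286 = a·0 + b·1 (s = 0, t = 1); each new remainder r_{k+1} = r_{k-1} − q_k·r_k inherits s_{k+1} = s_{k-1} − q_k·s_k, t_{k+1} = t_{k-1} − q_k·t_k, so r_k = a·s_k + b·t_k at every step:
  q = 1: r = 239, s = 1 − 1·0 = 1, t = 0 − 1·1 = -1  (check: 525·1 + 286·(-1) = 239)
  q = 1: r = 47, s = 0 − 1·1 = -1, t = 1 − 1·(-1) = 2  (check: 525·(-1) + 286·2 = 47)
  q = 5: r = 4, s = 1 − 5·(-1) = 6, t = -1 − 5·2 = -11  (check: 525·6 + 286·(-11) = 4)
  q = 11: r = 3, s = -1 − 11·6 = -67, t = 2 − 11·(-11) = 123  (check: 525·(-67) + 286·123 = 3)
  q = 1: r = 1, s = 6 − 1·(-67) = 73, t = -11 − 1·123 = -134  (check: 525·73 + 286·(-134) = 1)
The row with r = 1 (the gcd) gives the Bezout coefficients s = 73, t = -134.
Result: 525 · (73) + 286 · (-134) = 1.

gcd(525, 286) = 1; s = 73, t = -134 (check: 525·73 + 286·(-134) = 1).


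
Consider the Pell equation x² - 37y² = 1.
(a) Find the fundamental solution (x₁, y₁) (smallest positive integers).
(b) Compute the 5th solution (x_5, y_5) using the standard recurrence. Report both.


Step 1: Find the fundamental solution (x₁, y₁) of x² - 37y² = 1.
  Expand √37 as a continued fraction. a₀ = ⌊√37⌋ = 6; iterate m_{k+1} = d_k·a_k − m_k, d_{k+1} = (37 − m_{k+1}²)/d_k, a_{k+1} = ⌊(a₀ + m_{k+1})/d_{k+1}⌋ (starting m₀ = 0, d₀ = 1), with convergents p_k = a_k·p_{k-1} + p_{k-2}, q_k = a_k·q_{k-1} + q_{k-2} (p₋₁ = 1, q₋₁ = 0):
  k = 0: a₀ = 6; p₀/q₀ = 6/1; p₀² − 37·q₀² = 36 − 37 = -1.
  k = 1: m = 6, d = 1, a = ⌊(6 + 6)/1⌋ = 12; p/q = (12·6 + 1)/(12·1 + 0) = 73/12; p² − 37·q² = 5329 − 5328 = 1.
  The first convergent with p² − 37·q² = 1 gives the fundamental solution (x₁, y₁) = (73, 12).
Step 2: Apply the recurrence (x_{n+1}, y_{n+1}) = (x₁x_n + 37y₁y_n, x₁y_n + y₁x_n) repeatedly.
  From (x_1, y_1) = (73, 12): x_2 = 73·73 + 37·12·12 = 10657; y_2 = 73·12 + 12·73 = 1752.
  From (x_2, y_2) = (10657, 1752): x_3 = 73·10657 + 37·12·1752 = 1555849; y_3 = 73·1752 + 12·10657 = 255780.
  From (x_3, y_3) = (1555849, 255780): x_4 = 73·1555849 + 37·12·255780 = 227143297; y_4 = 73·255780 + 12·1555849 = 37342128.
  From (x_4, y_4) = (227143297, 37342128): x_5 = 73·227143297 + 37·12·37342128 = 33161365513; y_5 = 73·37342128 + 12·227143297 = 5451694908.
Step 3: Verify x_5² - 37·y_5² = 1099676162686785753169 - 1099676162686785753168 = 1 (should be 1). ✓

(x_1, y_1) = (73, 12); (x_5, y_5) = (33161365513, 5451694908).


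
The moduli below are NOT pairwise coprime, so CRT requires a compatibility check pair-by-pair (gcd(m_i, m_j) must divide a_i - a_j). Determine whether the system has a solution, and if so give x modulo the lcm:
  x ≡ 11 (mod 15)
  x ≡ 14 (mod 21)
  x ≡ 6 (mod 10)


Moduli 15, 21, 10 are not pairwise coprime, so CRT works modulo lcm(m_i) when all pairwise compatibility conditions hold.
Pairwise compatibility: gcd(m_i, m_j) must divide a_i - a_j for every pair.
Merge one congruence at a time:
  Start: x ≡ 11 (mod 15).
  Combine with x ≡ 14 (mod 21): gcd(15, 21) = 3; 14 - 11 = 3, which IS divisible by 3, so compatible.
    Write x = 11 + 15·t and substitute into x ≡ 14 (mod 21): 15·t ≡ 14 − 11 = 3 (mod 21).
    Divide the congruence (and modulus) by g = 3: 5·t ≡ 1 (mod 7).
    The inverse of 5 mod 7 is 3 (since 5·3 = 15 = 2·7 + 1), so t ≡ 3·1 = 3 ≡ 3 (mod 7).
    Then x = 11 + 15·3 = 56, valid modulo lcm(15, 21) = 105: x ≡ 56 (mod 105).
  Combine with x ≡ 6 (mod 10): gcd(105, 10) = 5; 6 - 56 = -50, which IS divisible by 5, so compatible.
    Write x = 56 + 105·t and substitute into x ≡ 6 (mod 10): 105·t ≡ 6 − 56 = -50 (mod 10).
    Divide the congruence (and modulus) by g = 5: 21·t ≡ -10 (mod 2).
    Reduce coefficients mod 2: 1·t ≡ 0 (mod 2).
    So t ≡ 0 (mod 2).
    Then x = 56 + 105·0 = 56, valid modulo lcm(105, 10) = 210: x ≡ 56 (mod 210).
Verify: 56 mod 15 = 11, 56 mod 21 = 14, 56 mod 10 = 6.

x ≡ 56 (mod 210).


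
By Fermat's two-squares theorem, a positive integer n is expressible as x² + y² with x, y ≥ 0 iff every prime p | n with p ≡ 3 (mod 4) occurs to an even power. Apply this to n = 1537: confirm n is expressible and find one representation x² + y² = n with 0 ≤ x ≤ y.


Step 1: Factor n = 1537 = 29 · 53.
Step 2: Check the mod-4 condition on each prime factor: 29 ≡ 1 (mod 4), exponent 1; 53 ≡ 1 (mod 4), exponent 1.
All primes ≡ 3 (mod 4) appear to even exponent (or don't appear), so by the two-squares theorem n IS expressible as a sum of two squares.
Step 3: Build a representation. Here n = 29 · 53 is a product of primes ≡ 1 (mod 4). Each prime p ≡ 1 (mod 4) is itself a sum of two squares; find a² by testing p − a² for a perfect square:
  29: 29 − 1² = 28, 29 − 2² = 25 = 5² ⇒ 29 = 2² + 5².
  53: 53 − 1² = 52, 53 − 2² = 49 = 7² ⇒ 53 = 2² + 7².
  Combine using the Brahmagupta–Fibonacci identity (a² + b²)(c² + d²) = (ac − bd)² + (ad + bc)² = (ac + bd)² + (ad − bc)²:
  29 · 53 = 1537: from (2² + 5²)(2² + 7²), take (2·2 − 5·7, 2·7 + 5·2) = (4 − 35, 14 + 10) = (-31, 24); dropping signs (only squares matter) gives (31, 24); check 31² + 24² = 961 + 576 = 1537 ✓.
Step 4: Order so x ≤ y and verify: 24² + 31² = 576 + 961 = 1537 = n. ✓

n = 1537 = 24² + 31² (one valid representation with x ≤ y).


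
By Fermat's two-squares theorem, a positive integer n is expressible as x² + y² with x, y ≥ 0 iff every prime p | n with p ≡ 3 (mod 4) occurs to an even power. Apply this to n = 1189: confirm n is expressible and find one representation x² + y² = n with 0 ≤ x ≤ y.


Step 1: Factor n = 1189 = 29 · 41.
Step 2: Check the mod-4 condition on each prime factor: 29 ≡ 1 (mod 4), exponent 1; 41 ≡ 1 (mod 4), exponent 1.
All primes ≡ 3 (mod 4) appear to even exponent (or don't appear), so by the two-squares theorem n IS expressible as a sum of two squares.
Step 3: Build a representation. Here n = 29 · 41 is a product of primes ≡ 1 (mod 4). Each prime p ≡ 1 (mod 4) is itself a sum of two squares; find a² by testing p − a² for a perfect square:
  29: 29 − 1² = 28, 29 − 2² = 25 = 5² ⇒ 29 = 2² + 5².
  41: 41 − 1² = 40, 41 − 2² = 37, 41 − 3² = 32, 41 − 4² = 25 = 5² ⇒ 41 = 4² + 5².
  Combine using the Brahmagupta–Fibonacci identity (a² + b²)(c² + d²) = (ac − bd)² + (ad + bc)² = (ac + bd)² + (ad − bc)²:
  29 · 41 = 1189: from (2² + 5²)(4² + 5²), take (2·4 − 5·5, 2·5 + 5·4) = (8 − 25, 10 + 20) = (-17, 30); dropping signs (only squares matter) gives (17, 30); check 17² + 30² = 289 + 900 = 1189 ✓.
Step 4: Order so x ≤ y and verify: 17² + 30² = 289 + 900 = 1189 = n. ✓

n = 1189 = 17² + 30² (one valid representation with x ≤ y).
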